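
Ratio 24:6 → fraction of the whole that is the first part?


Total parts = 24 + 6 = 30
First part: 24/30 = 4/5
= 4/5

4/5


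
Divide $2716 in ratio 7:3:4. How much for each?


Total parts = 7 + 3 + 4 = 14
Part 1: 2716 × 7/14 = 1358.00
Part 2: 2716 × 3/14 = 582.00
Part 3: 2716 × 4/14 = 776.00
= Part 1: $1358.00, Part 2: $582.00, Part 3: $776.00

Part 1: $1358.00, Part 2: $582.00, Part 3: $776.00


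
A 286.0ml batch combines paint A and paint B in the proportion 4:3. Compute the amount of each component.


Total parts = 4 + 3 = 7
paint A: 286.0 × 4/7 = 163.4ml
paint B: 286.0 × 3/7 = 122.6ml
= 163.4ml and 122.6ml

163.4ml and 122.6ml


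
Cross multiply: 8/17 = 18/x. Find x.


Cross multiply: 8 × x = 17 × 18
8x = 306
x = 306 / 8
= 38.25

38.25


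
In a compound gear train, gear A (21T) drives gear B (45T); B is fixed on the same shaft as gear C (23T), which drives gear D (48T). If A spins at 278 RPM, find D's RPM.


Stage 1: RPM_B = RPM_A × t_A/t_B = 278 × 21/45 = 5838/45 ≈ 129.73
B and C share a shaft → RPM_C = RPM_B
Stage 2: RPM_D = RPM_C × t_C/t_D = RPM_A × (t_A×t_C)/(t_B×t_D)
Overall ratio = (21×23)/(45×48) = 483/2160
RPM_D = 278 × 483/2160 = 134274/2160
≈ 62.16 RPM

62.16 RPM


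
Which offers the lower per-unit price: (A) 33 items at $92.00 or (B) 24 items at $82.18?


Deal A: $92.00/33 = $2.7879/unit
Deal B: $82.18/24 = $3.4242/unit
A is cheaper per unit
= Deal A

Deal A


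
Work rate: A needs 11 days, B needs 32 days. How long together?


Rate of A = 1/11 per day
Rate of B = 1/32 per day
Combined rate = 1/11 + 1/32 = 43/352 ≈ 0.1222 per day
Days = 1 / combined rate = 352/43
≈ 8.19 days

8.19 days


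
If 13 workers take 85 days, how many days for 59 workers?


Inverse proportion: x × y = constant
k = 13 × 85 = 1105
y₂ = k / 59 = 1105 / 59
= 18.73

18.73


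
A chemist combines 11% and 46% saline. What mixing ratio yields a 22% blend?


Let x parts of 11% mix with y parts of 46%.
11x + 46y = 22(x + y)
11x + 46y = 22x + 22y
x(11 - 22) = y(22 - 46)
x/y = (46 - 22)/(22 - 11) = 24/11
Simplify: 24:11
= 24:11

24:11


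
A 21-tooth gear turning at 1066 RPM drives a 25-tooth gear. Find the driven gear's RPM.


Gear ratio = 21:25 = 21:25
RPM_B = RPM_A × (teeth_A / teeth_B)
= 1066 × (21/25)
= 895.4 RPM

895.4 RPM


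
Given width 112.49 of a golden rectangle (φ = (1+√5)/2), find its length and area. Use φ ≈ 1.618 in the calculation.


φ = (1 + √5) / 2 ≈ 1.618
Length = width × φ = 112.49 × 1.618 = 182.00882
≈ 182.01
Area = width × length = 112.49 × 182.00882 = 20474.1721618 ≈ 20474.17
= Length: 182.01, Area: 20474.17

Length: 182.01, Area: 20474.17


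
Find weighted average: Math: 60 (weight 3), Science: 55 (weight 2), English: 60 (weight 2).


Numerator = 60×3 + 55×2 + 60×2
= 180 + 110 + 120
= 410
Total weight = 7
Weighted avg = 410/7
= 58.57

58.57


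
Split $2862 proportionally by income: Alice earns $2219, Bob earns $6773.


Total income = 2219 + 6773 = $8992
Alice: $2862 × 2219/8992 = $706.27
Bob: $2862 × 6773/8992 = $2155.73
= Alice: $706.27, Bob: $2155.73

Alice: $706.27, Bob: $2155.73


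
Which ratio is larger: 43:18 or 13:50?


43/18 = 2.3889
13/50 = 0.2600
2.3889 > 0.2600, so 43:18 is greater
= 43:18

43:18


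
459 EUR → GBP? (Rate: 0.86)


Amount × rate = 459 × 0.86
= 394.74 GBP

394.74 GBP


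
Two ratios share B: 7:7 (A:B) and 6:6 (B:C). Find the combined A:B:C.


Match B: multiply A:B by 6 → 42:42
Multiply B:C by 7 → 42:42
Combined: 42:42:42
GCD = 42
= 1:1:1

1:1:1


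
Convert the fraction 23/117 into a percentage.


Percentage = (part / whole) × 100
= (23 / 117) × 100
≈ 19.66%

19.66%


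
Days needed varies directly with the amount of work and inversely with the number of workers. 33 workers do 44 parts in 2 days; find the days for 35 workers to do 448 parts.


Days ∝ work / workers, so d₂ = d₁ × (m₁/m₂) × (w₂/w₁)
Workers factor (inverse): 33/35 ≈ 0.9429
Work factor (direct): 448/44 ≈ 10.1818
d₂ = 2 × 33/35 × 448/44 = (2 × 33 × 448) / (35 × 44) = 29568/1540
= 19.20 days

19.20 days


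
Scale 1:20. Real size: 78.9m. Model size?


Model size = real / scale
= 78.9 / 20
= 3.9450 m

3.9450 m


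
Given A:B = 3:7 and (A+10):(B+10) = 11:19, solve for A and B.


Let A = 3k, B = 7k.
(3k + 10) / (7k + 10) = 11/19
Cross-multiply: 19(3k + 10) = 11(7k + 10)
57k + 190 = 77k + 110
57k - 77k = 110 - 190
-20k = -80
k = -80/-20 = 4
A = 3×4 = 12, B = 7×4 = 28
= A = 12, B = 28

A = 12, B = 28


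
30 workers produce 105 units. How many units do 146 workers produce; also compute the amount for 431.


Direct proportion: y/x = constant
k = 105/30 = 3.5000
y at x=146: k × 146 = 105 × 146 / 30 = 15330/30 = 511.00
y at x=431: k × 431 = 105 × 431 / 30 = 45255/30 = 1508.50
= 511.00 and 1508.50

511.00 and 1508.50


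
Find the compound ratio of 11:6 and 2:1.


Compound ratio = (11×2) : (6×1)
= 22:6
GCD = 2
= 11:3

11:3


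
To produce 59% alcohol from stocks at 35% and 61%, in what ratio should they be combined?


Let x parts of 35% mix with y parts of 61%.
35x + 61y = 59(x + y)
35x + 61y = 59x + 59y
x(35 - 59) = y(59 - 61)
x/y = (61 - 59)/(59 - 35) = 2/24
Simplify: 1:12
= 1:12

1:12


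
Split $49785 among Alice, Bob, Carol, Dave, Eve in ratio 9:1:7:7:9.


Total parts = 9 + 1 + 7 + 7 + 9 = 33
Alice: 49785 × 9/33 = 13577.73
Bob: 49785 × 1/33 = 1508.64
Carol: 49785 × 7/33 = 10560.45
Dave: 49785 × 7/33 = 10560.45
Eve: 49785 × 9/33 = 13577.73
= Alice: $13577.73, Bob: $1508.64, Carol: $10560.45, Dave: $10560.45, Eve: $13577.73

Alice: $13577.73, Bob: $1508.64, Carol: $10560.45, Dave: $10560.45, Eve: $13577.73


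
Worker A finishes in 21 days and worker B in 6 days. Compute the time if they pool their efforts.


Rate of A = 1/21 per day
Rate of B = 1/6 per day
Combined rate = 1/21 + 1/6 = 27/126 ≈ 0.2143 per day
Days = 1 / combined rate = 126/27
≈ 4.67 days

4.67 days


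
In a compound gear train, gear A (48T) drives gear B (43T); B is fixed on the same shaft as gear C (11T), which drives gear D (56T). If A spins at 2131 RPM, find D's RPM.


Stage 1: RPM_B = RPM_A × t_A/t_B = 2131 × 48/43 = 102288/43 ≈ 2378.79
B and C share a shaft → RPM_C = RPM_B
Stage 2: RPM_D = RPM_C × t_C/t_D = RPM_A × (t_A×t_C)/(t_B×t_D)
Overall ratio = (48×11)/(43×56) = 528/2408
RPM_D = 2131 × 528/2408 = 1125168/2408
≈ 467.26 RPM

467.26 RPM


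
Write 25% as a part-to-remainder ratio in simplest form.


25% means 25 parts out of 100; remainder = 75
Part : remainder = 25:75
GCD = 25
= 1:3

1:3


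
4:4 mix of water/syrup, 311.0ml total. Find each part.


Total parts = 4 + 4 = 8
water: 311.0 × 4/8 = 155.5ml
syrup: 311.0 × 4/8 = 155.5ml
= 155.5ml and 155.5ml

155.5ml and 155.5ml


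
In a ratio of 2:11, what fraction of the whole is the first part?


Total parts = 2 + 11 = 13
First part: 2/13 = 2/13
= 2/13

2/13


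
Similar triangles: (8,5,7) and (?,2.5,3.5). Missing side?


Scale factor = 2.5/5 = 0.5
Missing side = 8 × 0.5
= 4.0

4.0


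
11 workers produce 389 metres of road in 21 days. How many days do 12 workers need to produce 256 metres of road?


Days ∝ work / workers, so d₂ = d₁ × (m₁/m₂) × (w₂/w₁)
Workers factor (inverse): 11/12 ≈ 0.9167
Work factor (direct): 256/389 ≈ 0.6581
d₂ = 21 × 11/12 × 256/389 = (21 × 11 × 256) / (12 × 389) = 59136/4668
≈ 12.67 days

12.67 days


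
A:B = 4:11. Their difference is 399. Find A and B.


Let A = 4k, B = 11k.
11k - 4k = 399
7k = 399 → k = 399/7 = 57
A = 4×57 = 228, B = 11×57 = 627
= A = 228, B = 627

A = 228, B = 627


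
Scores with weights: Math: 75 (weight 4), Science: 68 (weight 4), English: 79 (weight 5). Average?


Numerator = 75×4 + 68×4 + 79×5
= 300 + 272 + 395
= 967
Total weight = 13
Weighted avg = 967/13
= 74.38

74.38


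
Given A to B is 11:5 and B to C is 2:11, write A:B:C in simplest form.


Match B: multiply A:B by 2 → 22:10
Multiply B:C by 5 → 10:55
Combined: 22:10:55
GCD = 1
= 22:10:55

22:10:55


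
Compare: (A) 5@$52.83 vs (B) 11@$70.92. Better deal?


Deal A: $52.83/5 = $10.5660/unit
Deal B: $70.92/11 = $6.4473/unit
B is cheaper per unit
= Deal B

Deal B


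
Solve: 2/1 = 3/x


Cross multiply: 2 × x = 1 × 3
2x = 3
x = 3 / 2
= 1.50

1.50


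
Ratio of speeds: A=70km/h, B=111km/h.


Ratio = 70:111
GCD = 1
Simplified = 70:111
Time ratio (same distance) = 111:70
Speed ratio = 70:111

70:111


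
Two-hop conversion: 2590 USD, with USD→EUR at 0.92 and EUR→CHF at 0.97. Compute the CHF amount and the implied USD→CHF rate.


Step 1: 2590 USD × 0.92 = 2382.80 EUR
Step 2: 2382.80 EUR × 0.97 = 2311.32 CHF
Implied rate USD→CHF = 0.92 × 0.97 = 0.8924
= 2311.32 CHF; implied rate 0.8924 CHF/USD

2311.32 CHF; implied rate 0.8924 CHF/USD


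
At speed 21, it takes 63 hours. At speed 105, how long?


Inverse proportion: x × y = constant
k = 21 × 63 = 1323
y₂ = k / 105 = 1323 / 105
= 12.60

12.60


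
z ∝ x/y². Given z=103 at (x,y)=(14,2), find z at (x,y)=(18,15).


z = k·x/y²
Solve for k using the known point: k = z·y²/x = 103×4/14 = 412/14 ≈ 29.4286
Now evaluate at x=18, y=15:
z = k × 18 / 225 = (412 × 18) / (14 × 225) = 7416/3150
≈ 2.3543

2.3543


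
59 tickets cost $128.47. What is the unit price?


Unit rate = total / quantity
= 128.47 / 59
= $2.18 per unit

$2.18 per unit


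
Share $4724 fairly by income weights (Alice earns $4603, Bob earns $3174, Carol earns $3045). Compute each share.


Total income = 4603 + 3174 + 3045 = $10822
Alice: $4724 × 4603/10822 = $2009.29
Bob: $4724 × 3174/10822 = $1385.51
Carol: $4724 × 3045/10822 = $1329.20
= Alice: $2009.29, Bob: $1385.51, Carol: $1329.20

Alice: $2009.29, Bob: $1385.51, Carol: $1329.20


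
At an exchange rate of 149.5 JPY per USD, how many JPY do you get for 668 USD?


Amount × rate = 668 × 149.5
= 99866.00 JPY

99866.00 JPY


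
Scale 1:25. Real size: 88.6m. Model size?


Model size = real / scale
= 88.6 / 25
= 3.5440 m

3.5440 m


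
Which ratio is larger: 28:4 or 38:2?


28/4 = 7.0000
38/2 = 19.0000
7.0000 < 19.0000, so 28:4 is less
= 38:2

38:2


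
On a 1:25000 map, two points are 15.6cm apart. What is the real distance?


Real distance = map distance × scale
= 15.6cm × 25000
= 390000 cm = 3900.0 m
= 3.900 km

3.900 km


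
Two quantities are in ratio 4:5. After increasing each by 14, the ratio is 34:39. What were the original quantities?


Let A = 4k, B = 5k.
(4k + 14) / (5k + 14) = 34/39
Cross-multiply: 39(4k + 14) = 34(5k + 14)
156k + 546 = 170k + 476
156k - 170k = 476 - 546
-14k = -70
k = -70/-14 = 5
A = 4×5 = 20, B = 5×5 = 25
= A = 20, B = 25

A = 20, B = 25


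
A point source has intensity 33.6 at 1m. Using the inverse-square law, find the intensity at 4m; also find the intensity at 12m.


I₁d₁² = I₂d₂²
I at 4m = 33.6 × (1/4)² = 33.6 × 1/16 = 33.6/16 = 2.1000
I at 12m = 33.6 × (1/12)² = 33.6 × 1/144 = 33.6/144 ≈ 0.2333
= 2.1000 and 0.2333

2.1000 and 0.2333


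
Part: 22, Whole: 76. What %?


Percentage = (part / whole) × 100
= (22 / 76) × 100
≈ 28.95%

28.95%


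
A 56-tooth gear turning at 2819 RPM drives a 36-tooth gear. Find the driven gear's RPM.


Gear ratio = 56:36 = 14:9
RPM_B = RPM_A × (teeth_A / teeth_B)
= 2819 × (56/36)
= 4385.1 RPM

4385.1 RPM


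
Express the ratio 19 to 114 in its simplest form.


GCD(19, 114) = 19
19/19 : 114/19
= 1:6

1:6


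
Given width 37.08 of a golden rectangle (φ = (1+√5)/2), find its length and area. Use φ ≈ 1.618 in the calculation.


φ = (1 + √5) / 2 ≈ 1.618
Length = width × φ = 37.08 × 1.618 = 59.99544
≈ 60.00
Area = width × length = 37.08 × 59.99544 = 2224.6309152 ≈ 2224.63
= Length: 60.00, Area: 2224.63

Length: 60.00, Area: 2224.63


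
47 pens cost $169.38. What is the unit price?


Unit rate = total / quantity
= 169.38 / 47
= $3.60 per unit

$3.60 per unit


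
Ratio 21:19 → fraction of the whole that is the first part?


Total parts = 21 + 19 = 40
First part: 21/40 = 21/40
= 21/40

21/40


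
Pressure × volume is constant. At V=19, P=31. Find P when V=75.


Inverse proportion: x × y = constant
k = 19 × 31 = 589
y₂ = k / 75 = 589 / 75
= 7.85

7.85


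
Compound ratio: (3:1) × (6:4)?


Compound ratio = (3×6) : (1×4)
= 18:4
GCD = 2
= 9:2

9:2


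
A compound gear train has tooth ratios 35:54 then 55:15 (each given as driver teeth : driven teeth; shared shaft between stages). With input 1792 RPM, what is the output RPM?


Stage 1: RPM_B = RPM_A × t_A/t_B = 1792 × 35/54 = 62720/54 ≈ 1161.48
B and C share a shaft → RPM_C = RPM_B
Stage 2: RPM_D = RPM_C × t_C/t_D = RPM_A × (t_A×t_C)/(t_B×t_D)
Overall ratio = (35×55)/(54×15) = 1925/810
RPM_D = 1792 × 1925/810 = 3449600/810
≈ 4258.77 RPM

4258.77 RPM


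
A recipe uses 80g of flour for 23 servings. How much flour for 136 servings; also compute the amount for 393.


Direct proportion: y/x = constant
k = 80/23 ≈ 3.4783
y at x=136: k × 136 = 80 × 136 / 23 = 10880/23 ≈ 473.04
y at x=393: k × 393 = 80 × 393 / 23 = 31440/23 ≈ 1366.96
= 473.04 and 1366.96

473.04 and 1366.96


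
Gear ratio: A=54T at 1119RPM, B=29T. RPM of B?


Gear ratio = 54:29 = 54:29
RPM_B = RPM_A × (teeth_A / teeth_B)
= 1119 × (54/29)
= 2083.7 RPM

2083.7 RPM


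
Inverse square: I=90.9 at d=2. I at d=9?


I₁d₁² = I₂d₂²
I₂ = I₁ × (d₁/d₂)²
= 90.9 × (2/9)²
= 90.9 × 4/81
= 363.6/81
≈ 4.4889

4.4889


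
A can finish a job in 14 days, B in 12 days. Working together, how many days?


Rate of A = 1/14 per day
Rate of B = 1/12 per day
Combined rate = 1/14 + 1/12 = 26/168 ≈ 0.1548 per day
Days = 1 / combined rate = 168/26
≈ 6.46 days

6.46 days


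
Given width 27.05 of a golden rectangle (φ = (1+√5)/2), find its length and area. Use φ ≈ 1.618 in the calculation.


φ = (1 + √5) / 2 ≈ 1.618
Length = width × φ = 27.05 × 1.618 = 43.7669
≈ 43.77
Area = width × length = 27.05 × 43.7669 = 1183.894645 ≈ 1183.89
= Length: 43.77, Area: 1183.89

Length: 43.77, Area: 1183.89


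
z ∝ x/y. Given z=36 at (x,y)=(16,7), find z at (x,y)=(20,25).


z = k·x/y
Solve for k using the known point: k = z·y/x = 36×7/16 = 252/16 = 15.7500
Now evaluate at x=20, y=25:
z = k × 20 / 25 = (252 × 20) / (16 × 25) = 5040/400
= 12.6000

12.6000


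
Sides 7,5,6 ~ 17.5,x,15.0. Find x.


Scale factor = 17.5/7 = 2.5
Missing side = 5 × 2.5
= 12.5

12.5


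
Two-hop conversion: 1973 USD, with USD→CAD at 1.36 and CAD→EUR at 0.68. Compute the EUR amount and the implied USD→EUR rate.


Step 1: 1973 USD × 1.36 = 2683.28 CAD
Step 2: 2683.28 CAD × 0.68 = 1824.63 EUR
Implied rate USD→EUR = 1.36 × 0.68 = 0.9248
= 1824.63 EUR; implied rate 0.9248 EUR/USD

1824.63 EUR; implied rate 0.9248 EUR/USD


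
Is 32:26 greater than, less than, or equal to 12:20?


32/26 = 1.2308
12/20 = 0.6000
1.2308 > 0.6000, so 32:26 is greater
= greater than

greater than


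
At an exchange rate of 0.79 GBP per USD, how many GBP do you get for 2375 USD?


Amount × rate = 2375 × 0.79
= 1876.25 GBP

1876.25 GBP


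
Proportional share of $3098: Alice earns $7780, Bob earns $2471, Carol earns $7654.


Total income = 7780 + 2471 + 7654 = $17905
Alice: $3098 × 7780/17905 = $1346.13
Bob: $3098 × 2471/17905 = $427.54
Carol: $3098 × 7654/17905 = $1324.33
= Alice: $1346.13, Bob: $427.54, Carol: $1324.33

Alice: $1346.13, Bob: $427.54, Carol: $1324.33


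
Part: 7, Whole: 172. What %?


Percentage = (part / whole) × 100
= (7 / 172) × 100
≈ 4.07%

4.07%


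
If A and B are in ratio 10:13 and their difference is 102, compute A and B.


Let A = 10k, B = 13k.
13k - 10k = 102
3k = 102 → k = 102/3 = 34
A = 10×34 = 340, B = 13×34 = 442
= A = 340, B = 442

A = 340, B = 442


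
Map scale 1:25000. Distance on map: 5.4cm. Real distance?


Real distance = map distance × scale
= 5.4cm × 25000
= 135000 cm = 1350.0 m
= 1.350 km

1.350 km


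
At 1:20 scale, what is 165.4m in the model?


Model size = real / scale
= 165.4 / 20
= 8.2700 m

8.2700 m


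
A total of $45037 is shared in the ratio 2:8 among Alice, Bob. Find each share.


Total parts = 2 + 8 = 10
Alice: 45037 × 2/10 = 9007.40
Bob: 45037 × 8/10 = 36029.60
= Alice: $9007.40, Bob: $36029.60

Alice: $9007.40, Bob: $36029.60


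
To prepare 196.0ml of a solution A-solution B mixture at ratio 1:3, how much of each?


Total parts = 1 + 3 = 4
solution A: 196.0 × 1/4 = 49.0ml
solution B: 196.0 × 3/4 = 147.0ml
= 49.0ml and 147.0ml

49.0ml and 147.0ml


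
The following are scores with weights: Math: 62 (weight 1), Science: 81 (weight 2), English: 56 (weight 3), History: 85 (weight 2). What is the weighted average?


Numerator = 62×1 + 81×2 + 56×3 + 85×2
= 62 + 162 + 168 + 170
= 562
Total weight = 8
Weighted avg = 562/8
= 70.25

70.25


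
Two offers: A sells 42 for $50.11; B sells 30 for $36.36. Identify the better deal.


Deal A: $50.11/42 = $1.1931/unit
Deal B: $36.36/30 = $1.2120/unit
A is cheaper per unit
= Deal A

Deal A


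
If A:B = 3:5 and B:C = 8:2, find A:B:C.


Match B: multiply A:B by 8 → 24:40
Multiply B:C by 5 → 40:10
Combined: 24:40:10
GCD = 2
= 12:20:5

12:20:5


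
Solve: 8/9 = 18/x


Cross multiply: 8 × x = 9 × 18
8x = 162
x = 162 / 8
= 20.25

20.25


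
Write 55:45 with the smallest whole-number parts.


GCD(55, 45) = 5
55/5 : 45/5
= 11:9

11:9


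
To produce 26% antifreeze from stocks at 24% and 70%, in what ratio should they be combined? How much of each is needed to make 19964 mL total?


Let x parts of 24% mix with y parts of 70%.
24x + 70y = 26(x + y)
24x + 70y = 26x + 26y
x(24 - 26) = y(26 - 70)
x/y = (70 - 26)/(26 - 24) = 44/2
Simplify: 22:1
Total parts = 23; one part = 19964/23 = 868.00 mL
24% solution: 22×868.00 = 19096.00 mL
70% solution: 1×868.00 = 868.00 mL
= ratio 22:1; 19096.00 mL and 868.00 mL

ratio 22:1; 19096.00 mL and 868.00 mL


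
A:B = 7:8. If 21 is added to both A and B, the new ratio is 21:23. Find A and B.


Let A = 7k, B = 8k.
(7k + 21) / (8k + 21) = 21/23
Cross-multiply: 23(7k + 21) = 21(8k + 21)
161k + 483 = 168k + 441
161k - 168k = 441 - 483
-7k = -42
k = -42/-7 = 6
A = 7×6 = 42, B = 8×6 = 48
= A = 42, B = 48

A = 42, B = 48


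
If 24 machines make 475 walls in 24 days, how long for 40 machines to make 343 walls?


Days ∝ work / workers, so d₂ = d₁ × (m₁/m₂) × (w₂/w₁)
Workers factor (inverse): 24/40 = 0.6000
Work factor (direct): 343/475 ≈ 0.7221
d₂ = 24 × 24/40 × 343/475 = (24 × 24 × 343) / (40 × 475) = 197568/19000
≈ 10.40 days

10.40 days


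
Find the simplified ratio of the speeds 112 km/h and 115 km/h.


Ratio = 112:115
GCD = 1
Simplified = 112:115
Time ratio (same distance) = 115:112
Speed ratio = 112:115

112:115


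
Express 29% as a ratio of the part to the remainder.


29% means 29 parts out of 100; remainder = 71
Part : remainder = 29:71
GCD = 1
= 29:71

29:71


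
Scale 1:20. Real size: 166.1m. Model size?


Model size = real / scale
= 166.1 / 20
= 8.3050 m

8.3050 m


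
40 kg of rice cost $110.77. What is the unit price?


Unit rate = total / quantity
= 110.77 / 40
= $2.77 per unit

$2.77 per unit


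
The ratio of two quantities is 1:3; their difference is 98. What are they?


Let A = 1k, B = 3k.
3k - 1k = 98
2k = 98 → k = 98/2 = 49
A = 1×49 = 49, B = 3×49 = 147
= A = 49, B = 147

A = 49, B = 147


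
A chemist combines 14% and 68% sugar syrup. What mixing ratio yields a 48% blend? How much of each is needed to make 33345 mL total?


Let x parts of 14% mix with y parts of 68%.
14x + 68y = 48(x + y)
14x + 68y = 48x + 48y
x(14 - 48) = y(48 - 68)
x/y = (68 - 48)/(48 - 14) = 20/34
Simplify: 10:17
Total parts = 27; one part = 33345/27 = 1235.00 mL
14% solution: 10×1235.00 = 12350.00 mL
68% solution: 17×1235.00 = 20995.00 mL
= ratio 10:17; 12350.00 mL and 20995.00 mL

ratio 10:17; 12350.00 mL and 20995.00 mL


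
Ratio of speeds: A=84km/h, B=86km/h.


Ratio = 84:86
GCD = 2
Simplified = 42:43
Time ratio (same distance) = 43:42
Speed ratio = 42:43

42:43


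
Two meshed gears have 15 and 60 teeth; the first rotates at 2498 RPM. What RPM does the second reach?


Gear ratio = 15:60 = 1:4
RPM_B = RPM_A × (teeth_A / teeth_B)
= 2498 × (15/60)
= 624.5 RPM

624.5 RPM


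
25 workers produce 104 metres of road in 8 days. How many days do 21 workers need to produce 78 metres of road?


Days ∝ work / workers, so d₂ = d₁ × (m₁/m₂) × (w₂/w₁)
Workers factor (inverse): 25/21 ≈ 1.1905
Work factor (direct): 78/104 = 0.7500
d₂ = 8 × 25/21 × 78/104 = (8 × 25 × 78) / (21 × 104) = 15600/2184
≈ 7.14 days

7.14 days


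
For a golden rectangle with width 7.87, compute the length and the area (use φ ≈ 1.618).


φ = (1 + √5) / 2 ≈ 1.618
Length = width × φ = 7.87 × 1.618 = 12.73366
≈ 12.73
Area = width × length = 7.87 × 12.73366 = 100.2139042 ≈ 100.21
= Length: 12.73, Area: 100.21

Length: 12.73, Area: 100.21


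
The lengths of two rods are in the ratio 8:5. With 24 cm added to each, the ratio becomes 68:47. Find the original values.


Let A = 8k, B = 5k.
(8k + 24) / (5k + 24) = 68/47
Cross-multiply: 47(8k + 24) = 68(5k + 24)
376k + 1128 = 340k + 1632
376k - 340k = 1632 - 1128
36k = 504
k = 504/36 = 14
A = 8×14 = 112, B = 5×14 = 70
= A = 112, B = 70

A = 112, B = 70


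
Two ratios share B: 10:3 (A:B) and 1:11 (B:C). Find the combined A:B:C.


Match B: multiply A:B by 1 → 10:3
Multiply B:C by 3 → 3:33
Combined: 10:3:33
GCD = 1
= 10:3:33

10:3:33


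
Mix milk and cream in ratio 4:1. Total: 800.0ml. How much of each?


Total parts = 4 + 1 = 5
milk: 800.0 × 4/5 = 640.0ml
cream: 800.0 × 1/5 = 160.0ml
= 640.0ml and 160.0ml

640.0ml and 160.0ml


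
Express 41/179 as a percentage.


Percentage = (part / whole) × 100
= (41 / 179) × 100
≈ 22.91%

22.91%


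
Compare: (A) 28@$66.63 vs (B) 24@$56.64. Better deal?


Deal A: $66.63/28 = $2.3796/unit
Deal B: $56.64/24 = $2.3600/unit
B is cheaper per unit
= Deal B

Deal B


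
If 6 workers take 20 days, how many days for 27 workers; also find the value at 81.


Inverse proportion: x × y = constant
k = 6 × 20 = 120
At x=27: k/27 = 4.44
At x=81: k/81 = 1.48
= 4.44 and 1.48

4.44 and 1.48


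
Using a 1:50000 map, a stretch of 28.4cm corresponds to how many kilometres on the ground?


Real distance = map distance × scale
= 28.4cm × 50000
= 1420000 cm = 14200.0 m
= 14.200 km

14.200 km


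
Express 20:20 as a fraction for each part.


Total parts = 20 + 20 = 40
First part: 20/40 = 1/2
Second part: 20/40 = 1/2
= 1/2 and 1/2

1/2 and 1/2


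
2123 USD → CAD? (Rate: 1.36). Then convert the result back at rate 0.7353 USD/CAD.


Amount × rate = 2123 × 1.36 = 2887.28 CAD
Round-trip: 2887.28 × 0.7353 = 2123.02 USD
= 2887.28 CAD, then 2123.02 USD

2887.28 CAD, then 2123.02 USD


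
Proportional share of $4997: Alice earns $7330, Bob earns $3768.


Total income = 7330 + 3768 = $11098
Alice: $4997 × 7330/11098 = $3300.42
Bob: $4997 × 3768/11098 = $1696.58
= Alice: $3300.42, Bob: $1696.58

Alice: $3300.42, Bob: $1696.58


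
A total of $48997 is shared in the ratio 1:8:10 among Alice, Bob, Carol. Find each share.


Total parts = 1 + 8 + 10 = 19
Alice: 48997 × 1/19 = 2578.79
Bob: 48997 × 8/19 = 20630.32
Carol: 48997 × 10/19 = 25787.89
= Alice: $2578.79, Bob: $20630.32, Carol: $25787.89

Alice: $2578.79, Bob: $20630.32, Carol: $25787.89


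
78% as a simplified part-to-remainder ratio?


78% means 78 parts out of 100; remainder = 22
Part : remainder = 78:22
GCD = 2
= 39:11

39:11


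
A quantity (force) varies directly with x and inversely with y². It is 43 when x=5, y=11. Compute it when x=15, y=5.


z = k·x/y²
Solve for k using the known point: k = z·y²/x = 43×121/5 = 5203/5 = 1040.6000
Now evaluate at x=15, y=5:
z = k × 15 / 25 = (5203 × 15) / (5 × 25) = 78045/125
= 624.3600

624.3600


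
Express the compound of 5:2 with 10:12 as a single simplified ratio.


Compound ratio = (5×10) : (2×12)
= 50:24
GCD = 2
= 25:12

25:12


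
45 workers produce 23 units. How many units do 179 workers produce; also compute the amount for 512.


Direct proportion: y/x = constant
k = 23/45 ≈ 0.5111
y at x=179: k × 179 = 23 × 179 / 45 = 4117/45 ≈ 91.49
y at x=512: k × 512 = 23 × 512 / 45 = 11776/45 ≈ 261.69
= 91.49 and 261.69

91.49 and 261.69


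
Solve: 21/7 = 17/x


Cross multiply: 21 × x = 7 × 17
21x = 119
x = 119 / 21
= 5.67

5.67


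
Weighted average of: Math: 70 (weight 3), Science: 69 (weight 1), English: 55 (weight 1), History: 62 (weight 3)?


Numerator = 70×3 + 69×1 + 55×1 + 62×3
= 210 + 69 + 55 + 186
= 520
Total weight = 8
Weighted avg = 520/8
= 65.00

65.00


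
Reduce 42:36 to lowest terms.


GCD(42, 36) = 6
42/6 : 36/6
= 7:6

7:6


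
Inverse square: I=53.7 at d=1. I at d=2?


I₁d₁² = I₂d₂²
I₂ = I₁ × (d₁/d₂)²
= 53.7 × (1/2)²
= 53.7 × 1/4
= 53.7/4
= 13.4250

13.4250


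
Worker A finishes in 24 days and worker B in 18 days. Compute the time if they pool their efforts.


Rate of A = 1/24 per day
Rate of B = 1/18 per day
Combined rate = 1/24 + 1/18 = 42/432 ≈ 0.0972 per day
Days = 1 / combined rate = 432/42
≈ 10.29 days

10.29 days


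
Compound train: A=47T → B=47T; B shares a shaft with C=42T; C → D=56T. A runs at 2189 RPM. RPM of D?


Stage 1: RPM_B = RPM_A × t_A/t_B = 2189 × 47/47 = 102883/47 = 2189.00
B and C share a shaft → RPM_C = RPM_B
Stage 2: RPM_D = RPM_C × t_C/t_D = RPM_A × (t_A×t_C)/(t_B×t_D)
Overall ratio = (47×42)/(47×56) = 1974/2632
RPM_D = 2189 × 1974/2632 = 4321086/2632
= 1641.75 RPM

1641.75 RPM


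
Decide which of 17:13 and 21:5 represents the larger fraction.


17/13 = 1.3077
21/5 = 4.2000
1.3077 < 4.2000, so 17:13 is less
= 21:5

21:5


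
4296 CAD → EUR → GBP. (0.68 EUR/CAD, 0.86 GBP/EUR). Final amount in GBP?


Step 1: 4296 CAD × 0.68 = 2921.28 EUR
Step 2: 2921.28 EUR × 0.86 = 2512.30 GBP
Implied rate CAD→GBP = 0.68 × 0.86 = 0.5848
= 2512.30 GBP

2512.30 GBP


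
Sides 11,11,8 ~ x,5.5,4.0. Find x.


Scale factor = 5.5/11 = 0.5
Missing side = 11 × 0.5
= 5.5

5.5


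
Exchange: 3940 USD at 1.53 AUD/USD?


Amount × rate = 3940 × 1.53
= 6028.20 AUD

6028.20 AUD


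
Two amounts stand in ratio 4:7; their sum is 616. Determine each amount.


Let A = 4k, B = 7k.
4k + 7k = 616
11k = 616 → k = 616/11 = 56
A = 4×56 = 224, B = 7×56 = 392
= A = 224, B = 392

A = 224, B = 392


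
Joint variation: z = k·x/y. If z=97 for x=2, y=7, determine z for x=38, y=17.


z = k·x/y
Solve for k using the known point: k = z·y/x = 97×7/2 = 679/2 = 339.5000
Now evaluate at x=38, y=17:
z = k × 38 / 17 = (679 × 38) / (2 × 17) = 25802/34
≈ 758.8824

758.8824


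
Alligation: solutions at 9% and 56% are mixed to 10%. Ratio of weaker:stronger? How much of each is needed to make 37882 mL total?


Let x parts of 9% mix with y parts of 56%.
9x + 56y = 10(x + y)
9x + 56y = 10x + 10y
x(9 - 10) = y(10 - 56)
x/y = (56 - 10)/(10 - 9) = 46/1
Simplify: 46:1
Total parts = 47; one part = 37882/47 = 806.00 mL
9% solution: 46×806.00 = 37076.00 mL
56% solution: 1×806.00 = 806.00 mL
= ratio 46:1; 37076.00 mL and 806.00 mL

ratio 46:1; 37076.00 mL and 806.00 mL


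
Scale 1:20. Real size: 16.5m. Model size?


Model size = real / scale
= 16.5 / 20
= 0.8250 m

0.8250 m


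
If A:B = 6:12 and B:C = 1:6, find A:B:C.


Match B: multiply A:B by 1 → 6:12
Multiply B:C by 12 → 12:72
Combined: 6:12:72
GCD = 6
= 1:2:12

1:2:12


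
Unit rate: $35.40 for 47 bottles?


Unit rate = total / quantity
= 35.40 / 47
= $0.75 per unit

$0.75 per unit


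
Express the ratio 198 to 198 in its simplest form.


GCD(198, 198) = 198
198/198 : 198/198
= 1:1

1:1


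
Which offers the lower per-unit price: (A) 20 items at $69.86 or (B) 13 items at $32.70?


Deal A: $69.86/20 = $3.4930/unit
Deal B: $32.70/13 = $2.5154/unit
B is cheaper per unit
= Deal B

Deal B


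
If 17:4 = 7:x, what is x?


Cross multiply: 17 × x = 4 × 7
17x = 28
x = 28 / 17
= 1.65

1.65


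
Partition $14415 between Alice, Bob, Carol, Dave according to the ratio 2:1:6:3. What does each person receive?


Total parts = 2 + 1 + 6 + 3 = 12
Alice: 14415 × 2/12 = 2402.50
Bob: 14415 × 1/12 = 1201.25
Carol: 14415 × 6/12 = 7207.50
Dave: 14415 × 3/12 = 3603.75
= Alice: $2402.50, Bob: $1201.25, Carol: $7207.50, Dave: $3603.75

Alice: $2402.50, Bob: $1201.25, Carol: $7207.50, Dave: $3603.75


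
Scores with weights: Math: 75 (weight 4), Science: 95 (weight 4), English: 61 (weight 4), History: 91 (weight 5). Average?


Numerator = 75×4 + 95×4 + 61×4 + 91×5
= 300 + 380 + 244 + 455
= 1379
Total weight = 17
Weighted avg = 1379/17
= 81.12

81.12


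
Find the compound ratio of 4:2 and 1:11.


Compound ratio = (4×1) : (2×11)
= 4:22
GCD = 2
= 2:11

2:11


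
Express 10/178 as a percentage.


Percentage = (part / whole) × 100
= (10 / 178) × 100
≈ 5.62%

5.62%


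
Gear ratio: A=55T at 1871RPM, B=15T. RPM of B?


Gear ratio = 55:15 = 11:3
RPM_B = RPM_A × (teeth_A / teeth_B)
= 1871 × (55/15)
= 6860.3 RPM

6860.3 RPM


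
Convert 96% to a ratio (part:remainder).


96% means 96 parts out of 100; remainder = 4
Part : remainder = 96:4
GCD = 4
= 24:1

24:1


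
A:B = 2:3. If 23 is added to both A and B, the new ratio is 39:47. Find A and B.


Let A = 2k, B = 3k.
(2k + 23) / (3k + 23) = 39/47
Cross-multiply: 47(2k + 23) = 39(3k + 23)
94k + 1081 = 117k + 897
94k - 117k = 897 - 1081
-23k = -184
k = -184/-23 = 8
A = 2×8 = 16, B = 3×8 = 24
= A = 16, B = 24

A = 16, B = 24


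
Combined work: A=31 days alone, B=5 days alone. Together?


Rate of A = 1/31 per day
Rate of B = 1/5 per day
Combined rate = 1/31 + 1/5 = 36/155 ≈ 0.2323 per day
Days = 1 / combined rate = 155/36
≈ 4.31 days

4.31 days


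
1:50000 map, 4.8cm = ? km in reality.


Real distance = map distance × scale
= 4.8cm × 50000
= 240000 cm = 2400.0 m
= 2.400 km

2.400 km


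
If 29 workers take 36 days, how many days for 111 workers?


Inverse proportion: x × y = constant
k = 29 × 36 = 1044
y₂ = k / 111 = 1044 / 111
= 9.41

9.41


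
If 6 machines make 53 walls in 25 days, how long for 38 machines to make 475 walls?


Days ∝ work / workers, so d₂ = d₁ × (m₁/m₂) × (w₂/w₁)
Workers factor (inverse): 6/38 ≈ 0.1579
Work factor (direct): 475/53 ≈ 8.9623
d₂ = 25 × 6/38 × 475/53 = (25 × 6 × 475) / (38 × 53) = 71250/2014
≈ 35.38 days

35.38 days


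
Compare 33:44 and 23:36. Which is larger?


33/44 = 0.7500
23/36 = 0.6389
0.7500 > 0.6389, so 33:44 is greater
= 33:44

33:44


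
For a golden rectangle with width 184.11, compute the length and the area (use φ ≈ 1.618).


φ = (1 + √5) / 2 ≈ 1.618
Length = width × φ = 184.11 × 1.618 = 297.88998
≈ 297.89
Area = width × length = 184.11 × 297.88998 = 54844.5242178 ≈ 54844.52
= Length: 297.89, Area: 54844.52

Length: 297.89, Area: 54844.52


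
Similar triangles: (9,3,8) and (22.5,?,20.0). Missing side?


Scale factor = 22.5/9 = 2.5
Missing side = 3 × 2.5
= 7.5

7.5


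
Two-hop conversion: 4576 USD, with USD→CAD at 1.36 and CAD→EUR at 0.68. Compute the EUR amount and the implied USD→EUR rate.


Step 1: 4576 USD × 1.36 = 6223.36 CAD
Step 2: 6223.36 CAD × 0.68 = 4231.88 EUR
Implied rate USD→EUR = 1.36 × 0.68 = 0.9248
= 4231.88 EUR; implied rate 0.9248 EUR/USD

4231.88 EUR; implied rate 0.9248 EUR/USD


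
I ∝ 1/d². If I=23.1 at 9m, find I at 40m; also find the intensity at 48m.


I₁d₁² = I₂d₂²
I at 40m = 23.1 × (9/40)² = 23.1 × 81/1600 = 1871.1/1600 ≈ 1.1694
I at 48m = 23.1 × (9/48)² = 23.1 × 81/2304 = 1871.1/2304 ≈ 0.8121
= 1.1694 and 0.8121

1.1694 and 0.8121


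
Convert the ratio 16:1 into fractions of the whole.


Total parts = 16 + 1 = 17
First part: 16/17 = 16/17
Second part: 1/17 = 1/17
= 16/17 and 1/17

16/17 and 1/17


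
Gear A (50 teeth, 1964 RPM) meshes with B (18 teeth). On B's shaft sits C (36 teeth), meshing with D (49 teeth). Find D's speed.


Stage 1: RPM_B = RPM_A × t_A/t_B = 1964 × 50/18 = 98200/18 ≈ 5455.56
B and C share a shaft → RPM_C = RPM_B
Stage 2: RPM_D = RPM_C × t_C/t_D = RPM_A × (t_A×t_C)/(t_B×t_D)
Overall ratio = (50×36)/(18×49) = 1800/882
RPM_D = 1964 × 1800/882 = 3535200/882
≈ 4008.16 RPM

4008.16 RPM


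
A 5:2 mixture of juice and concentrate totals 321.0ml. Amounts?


Total parts = 5 + 2 = 7
juice: 321.0 × 5/7 = 229.3ml
concentrate: 321.0 × 2/7 = 91.7ml
= 229.3ml and 91.7ml

229.3ml and 91.7ml


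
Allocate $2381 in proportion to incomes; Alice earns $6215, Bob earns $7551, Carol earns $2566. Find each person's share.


Total income = 6215 + 7551 + 2566 = $16332
Alice: $2381 × 6215/16332 = $906.07
Bob: $2381 × 7551/16332 = $1100.84
Carol: $2381 × 2566/16332 = $374.09
= Alice: $906.07, Bob: $1100.84, Carol: $374.09

Alice: $906.07, Bob: $1100.84, Carol: $374.09


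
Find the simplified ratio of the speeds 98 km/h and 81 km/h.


Ratio = 98:81
GCD = 1
Simplified = 98:81
Time ratio (same distance) = 81:98
Speed ratio = 98:81

98:81


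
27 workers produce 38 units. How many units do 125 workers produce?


Direct proportion: y/x = constant
k = 38/27 ≈ 1.4074
y₂ = k × 125 = 38 × 125 / 27 = 4750/27
≈ 175.93

175.93


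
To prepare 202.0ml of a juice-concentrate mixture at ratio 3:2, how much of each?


Total parts = 3 + 2 = 5
juice: 202.0 × 3/5 = 121.2ml
concentrate: 202.0 × 2/5 = 80.8ml
= 121.2ml and 80.8ml

121.2ml and 80.8ml


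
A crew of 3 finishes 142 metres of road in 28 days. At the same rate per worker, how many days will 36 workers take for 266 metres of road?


Days ∝ work / workers, so d₂ = d₁ × (m₁/m₂) × (w₂/w₁)
Workers factor (inverse): 3/36 ≈ 0.0833
Work factor (direct): 266/142 ≈ 1.8732
d₂ = 28 × 3/36 × 266/142 = (28 × 3 × 266) / (36 × 142) = 22344/5112
≈ 4.37 days

4.37 days


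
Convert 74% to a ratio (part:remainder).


74% means 74 parts out of 100; remainder = 26
Part : remainder = 74:26
GCD = 2
= 37:13

37:13


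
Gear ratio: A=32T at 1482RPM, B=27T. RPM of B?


Gear ratio = 32:27 = 32:27
RPM_B = RPM_A × (teeth_A / teeth_B)
= 1482 × (32/27)
= 1756.4 RPM

1756.4 RPM


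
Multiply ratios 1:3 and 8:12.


Compound ratio = (1×8) : (3×12)
= 8:36
GCD = 4
= 2:9

2:9


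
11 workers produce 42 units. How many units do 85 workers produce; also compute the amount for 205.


Direct proportion: y/x = constant
k = 42/11 ≈ 3.8182
y at x=85: k × 85 = 42 × 85 / 11 = 3570/11 ≈ 324.55
y at x=205: k × 205 = 42 × 205 / 11 = 8610/11 ≈ 782.73
= 324.55 and 782.73

324.55 and 782.73


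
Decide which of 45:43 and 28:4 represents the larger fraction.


45/43 = 1.0465
28/4 = 7.0000
1.0465 < 7.0000, so 45:43 is less
= 28:4

28:4


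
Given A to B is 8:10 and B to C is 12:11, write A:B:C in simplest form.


Match B: multiply A:B by 12 → 96:120
Multiply B:C by 10 → 120:110
Combined: 96:120:110
GCD = 2
= 48:60:55

48:60:55


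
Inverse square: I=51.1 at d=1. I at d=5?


I₁d₁² = I₂d₂²
I₂ = I₁ × (d₁/d₂)²
= 51.1 × (1/5)²
= 51.1 × 1/25
= 51.1/25
= 2.0440

2.0440


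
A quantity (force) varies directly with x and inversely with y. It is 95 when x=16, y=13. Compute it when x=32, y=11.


z = k·x/y
Solve for k using the known point: k = z·y/x = 95×13/16 = 1235/16 = 77.1875
Now evaluate at x=32, y=11:
z = k × 32 / 11 = (1235 × 32) / (16 × 11) = 39520/176
≈ 224.5455

224.5455


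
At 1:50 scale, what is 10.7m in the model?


Model size = real / scale
= 10.7 / 50
= 0.2140 m

0.2140 m


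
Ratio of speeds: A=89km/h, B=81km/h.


Ratio = 89:81
GCD = 1
Simplified = 89:81
Time ratio (same distance) = 81:89
Speed ratio = 89:81

89:81


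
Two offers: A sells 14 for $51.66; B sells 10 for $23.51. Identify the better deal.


Deal A: $51.66/14 = $3.6900/unit
Deal B: $23.51/10 = $2.3510/unit
B is cheaper per unit
= Deal B

Deal B


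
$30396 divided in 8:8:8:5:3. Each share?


Total parts = 8 + 8 + 8 + 5 + 3 = 32
Part 1: 30396 × 8/32 = 7599.00
Part 2: 30396 × 8/32 = 7599.00
Part 3: 30396 × 8/32 = 7599.00
Part 4: 30396 × 5/32 = 4749.38
Part 5: 30396 × 3/32 = 2849.63
= Part 1: $7599.00, Part 2: $7599.00, Part 3: $7599.00, Part 4: $4749.38, Part 5: $2849.63

Part 1: $7599.00, Part 2: $7599.00, Part 3: $7599.00, Part 4: $4749.38, Part 5: $2849.63


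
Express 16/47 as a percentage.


Percentage = (part / whole) × 100
= (16 / 47) × 100
≈ 34.04%

34.04%


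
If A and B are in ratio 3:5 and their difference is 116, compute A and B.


Let A = 3k, B = 5k.
5k - 3k = 116
2k = 116 → k = 116/2 = 58
A = 3×58 = 174, B = 5×58 = 290
= A = 174, B = 290

A = 174, B = 290


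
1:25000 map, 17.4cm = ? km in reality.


Real distance = map distance × scale
= 17.4cm × 25000
= 435000 cm = 4350.0 m
= 4.350 km

4.350 km


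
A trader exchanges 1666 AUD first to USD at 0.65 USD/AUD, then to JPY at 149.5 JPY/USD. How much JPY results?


Step 1: 1666 AUD × 0.65 = 1082.90 USD
Step 2: 1082.90 USD × 149.5 = 161893.55 JPY
Implied rate AUD→JPY = 0.65 × 149.5 = 97.1750
= 161893.55 JPY

161893.55 JPY


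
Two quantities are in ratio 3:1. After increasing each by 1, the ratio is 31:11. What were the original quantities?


Let A = 3k, B = 1k.
(3k + 1) / (1k + 1) = 31/11
Cross-multiply: 11(3k + 1) = 31(1k + 1)
33k + 11 = 31k + 31
33k - 31k = 31 - 11
2k = 20
k = 20/2 = 10
A = 3×10 = 30, B = 1×10 = 10
= A = 30, B = 10

A = 30, B = 10


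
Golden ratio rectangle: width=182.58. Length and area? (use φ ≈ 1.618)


φ = (1 + √5) / 2 ≈ 1.618
Length = width × φ = 182.58 × 1.618 = 295.41444
≈ 295.41
Area = width × length = 182.58 × 295.41444 = 53936.7684552 ≈ 53936.77
= Length: 295.41, Area: 53936.77

Length: 295.41, Area: 53936.77


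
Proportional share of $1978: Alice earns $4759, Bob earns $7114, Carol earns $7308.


Total income = 4759 + 7114 + 7308 = $19181
Alice: $1978 × 4759/19181 = $490.76
Bob: $1978 × 7114/19181 = $733.62
Carol: $1978 × 7308/19181 = $753.62
= Alice: $490.76, Bob: $733.62, Carol: $753.62

Alice: $490.76, Bob: $733.62, Carol: $753.62


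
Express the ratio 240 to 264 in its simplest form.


GCD(240, 264) = 24
240/24 : 264/24
= 10:11

10:11


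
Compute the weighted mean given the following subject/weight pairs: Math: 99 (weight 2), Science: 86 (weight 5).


Numerator = 99×2 + 86×5
= 198 + 430
= 628
Total weight = 7
Weighted avg = 628/7
= 89.71

89.71


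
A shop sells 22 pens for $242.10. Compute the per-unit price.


Unit rate = total / quantity
= 242.10 / 22
= $11.00 per unit

$11.00 per unit


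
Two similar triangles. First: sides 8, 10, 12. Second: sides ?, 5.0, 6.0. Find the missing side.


Scale factor = 5.0/10 = 0.5
Missing side = 8 × 0.5
= 4.0

4.0


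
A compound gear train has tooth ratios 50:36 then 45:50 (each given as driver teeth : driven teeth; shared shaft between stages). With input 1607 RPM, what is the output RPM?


Stage 1: RPM_B = RPM_A × t_A/t_B = 1607 × 50/36 = 80350/36 ≈ 2231.94
B and C share a shaft → RPM_C = RPM_B
Stage 2: RPM_D = RPM_C × t_C/t_D = RPM_A × (t_A×t_C)/(t_B×t_D)
Overall ratio = (50×45)/(36×50) = 2250/1800
RPM_D = 1607 × 2250/1800 = 3615750/1800
= 2008.75 RPM

2008.75 RPM
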